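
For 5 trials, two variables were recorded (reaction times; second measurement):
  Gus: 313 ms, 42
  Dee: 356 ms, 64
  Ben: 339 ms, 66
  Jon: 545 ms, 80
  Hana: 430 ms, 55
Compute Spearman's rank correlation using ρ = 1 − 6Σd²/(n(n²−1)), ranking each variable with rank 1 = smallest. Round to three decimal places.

Ranks of variable 1: 1, 3, 2, 5, 4
Ranks of variable 2: 1, 3, 4, 5, 2
d = r₁ − r₂: 0, 0, -2, 0, 2
d²: 0, 0, 4, 0, 4; Σd² = 8
ρ = 1 − 6·8/(5·24) = 1 − 48/120 = 0.600

0.600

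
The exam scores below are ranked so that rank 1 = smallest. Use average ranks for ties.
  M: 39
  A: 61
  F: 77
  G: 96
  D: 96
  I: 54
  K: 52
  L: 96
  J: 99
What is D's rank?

7

Sorted (ascending): 39, 52, 54, 61, 77, 96, 96, 96, 99
The 3 values of 96 occupy positions 6–8 → average rank 7.
D has value 96 → rank 7.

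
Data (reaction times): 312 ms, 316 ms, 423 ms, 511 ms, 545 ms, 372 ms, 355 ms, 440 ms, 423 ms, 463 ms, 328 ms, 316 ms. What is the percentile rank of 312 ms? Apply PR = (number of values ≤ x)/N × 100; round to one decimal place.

8.3

N = 12.
Strictly below 312: 0. Equal to 312: 1.
PR = 1/12 × 100 = 8.3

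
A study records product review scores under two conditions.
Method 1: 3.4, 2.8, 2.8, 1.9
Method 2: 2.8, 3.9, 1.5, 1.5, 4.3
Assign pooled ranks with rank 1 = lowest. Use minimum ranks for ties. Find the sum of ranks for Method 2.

23

Sorted (ascending): 1.5, 1.5, 1.9, 2.8, 2.8, 2.8, 3.4, 3.9, 4.3
The 2 values of 1.5 occupy positions 1–2 → each gets rank 1.
The 3 values of 2.8 occupy positions 4–6 → each gets rank 4.
Method 2 values → pooled ranks: 2.8→4, 3.9→8, 1.5→1, 1.5→1, 4.3→9
Rank sum = 4 + 8 + 1 + 1 + 9 = 23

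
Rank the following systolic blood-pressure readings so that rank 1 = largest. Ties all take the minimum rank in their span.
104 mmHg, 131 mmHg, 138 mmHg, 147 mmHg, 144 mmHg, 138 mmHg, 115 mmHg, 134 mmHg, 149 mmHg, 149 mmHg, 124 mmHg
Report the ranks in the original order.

11, 8, 5, 3, 4, 5, 10, 7, 1, 1, 9

Sorted (descending): 149, 149, 147, 144, 138, 138, 134, 131, 124, 115, 104
The 2 values of 149 occupy positions 1–2 → each gets rank 1.
The 2 values of 138 occupy positions 5–6 → each gets rank 5.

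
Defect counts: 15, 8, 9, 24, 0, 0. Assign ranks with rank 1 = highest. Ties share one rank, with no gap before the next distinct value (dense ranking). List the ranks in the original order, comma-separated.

2, 4, 3, 1, 5, 5

Sorted (descending): 24, 15, 9, 8, 0, 0
The 2 values of 0 share dense rank 5.
Remaining distinct values take the next consecutive integers.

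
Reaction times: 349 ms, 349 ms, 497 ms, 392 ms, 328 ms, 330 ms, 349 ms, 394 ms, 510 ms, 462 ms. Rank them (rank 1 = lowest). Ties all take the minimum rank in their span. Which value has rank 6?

392

Sorted (ascending): 328, 330, 349, 349, 349, 392, 394, 462, 497, 510
The 3 values of 349 occupy positions 3–5 → each gets rank 3.
Rank 6 → value 392.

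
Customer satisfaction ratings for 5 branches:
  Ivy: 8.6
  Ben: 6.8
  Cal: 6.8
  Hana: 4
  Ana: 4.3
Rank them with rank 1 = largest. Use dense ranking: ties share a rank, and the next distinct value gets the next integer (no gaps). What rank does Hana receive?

4

Sorted (descending): 8.6, 6.8, 6.8, 4.3, 4
The 2 values of 6.8 share dense rank 2.
Remaining distinct values take the next consecutive integers.
Hana has value 4 → rank 4.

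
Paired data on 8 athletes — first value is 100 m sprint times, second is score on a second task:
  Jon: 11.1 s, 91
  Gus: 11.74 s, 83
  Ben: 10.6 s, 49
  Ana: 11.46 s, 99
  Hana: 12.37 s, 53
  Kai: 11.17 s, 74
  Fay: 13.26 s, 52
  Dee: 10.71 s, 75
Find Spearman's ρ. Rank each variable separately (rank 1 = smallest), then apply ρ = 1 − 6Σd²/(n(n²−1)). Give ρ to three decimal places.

Ranks of variable 1: 3, 6, 1, 5, 7, 4, 8, 2
Ranks of variable 2: 7, 6, 1, 8, 3, 4, 2, 5
d = r₁ − r₂: -4, 0, 0, -3, 4, 0, 6, -3
d²: 16, 0, 0, 9, 16, 0, 36, 9; Σd² = 86
ρ = 1 − 6·86/(8·63) = 1 − 516/504 = -0.024

-0.024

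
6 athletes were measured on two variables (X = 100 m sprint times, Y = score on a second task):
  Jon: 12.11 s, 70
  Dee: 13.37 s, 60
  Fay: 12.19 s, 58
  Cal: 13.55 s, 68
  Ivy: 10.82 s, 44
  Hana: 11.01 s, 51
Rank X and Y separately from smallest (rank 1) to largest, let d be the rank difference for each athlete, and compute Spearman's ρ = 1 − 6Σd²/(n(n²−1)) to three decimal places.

0.657

Ranks of variable 1: 3, 5, 4, 6, 1, 2
Ranks of variable 2: 6, 4, 3, 5, 1, 2
d = r₁ − r₂: -3, 1, 1, 1, 0, 0
d²: 9, 1, 1, 1, 0, 0; Σd² = 12
ρ = 1 − 6·12/(6·35) = 1 − 72/210 = 0.657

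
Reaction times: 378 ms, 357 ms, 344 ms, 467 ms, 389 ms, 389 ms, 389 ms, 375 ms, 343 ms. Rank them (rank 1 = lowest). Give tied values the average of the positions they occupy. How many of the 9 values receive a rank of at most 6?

5

Sorted (ascending): 343, 344, 357, 375, 378, 389, 389, 389, 467
The 3 values of 389 occupy positions 6–8 → average rank 7.
Ranks ≤ 6: {1, 2, 3, 4, 5} → 5 values.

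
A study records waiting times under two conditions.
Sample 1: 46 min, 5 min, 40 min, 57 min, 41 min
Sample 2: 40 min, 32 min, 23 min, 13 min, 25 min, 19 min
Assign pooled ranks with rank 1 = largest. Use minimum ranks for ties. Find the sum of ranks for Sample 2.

Sorted (descending): 57, 46, 41, 40, 40, 32, 25, 23, 19, 13, 5
The 2 values of 40 occupy positions 4–5 → each gets rank 4.
Sample 2 values → pooled ranks: 40→4, 32→6, 23→8, 13→10, 25→7, 19→9
Rank sum = 4 + 6 + 8 + 10 + 7 + 9 = 44

44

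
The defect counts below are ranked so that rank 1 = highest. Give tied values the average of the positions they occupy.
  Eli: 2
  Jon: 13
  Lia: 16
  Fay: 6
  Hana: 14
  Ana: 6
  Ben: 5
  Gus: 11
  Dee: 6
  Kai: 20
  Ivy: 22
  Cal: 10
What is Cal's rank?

7

Sorted (descending): 22, 20, 16, 14, 13, 11, 10, 6, 6, 6, 5, 2
The 3 values of 6 occupy positions 8–10 → average rank 9.
Cal has value 10 → rank 7.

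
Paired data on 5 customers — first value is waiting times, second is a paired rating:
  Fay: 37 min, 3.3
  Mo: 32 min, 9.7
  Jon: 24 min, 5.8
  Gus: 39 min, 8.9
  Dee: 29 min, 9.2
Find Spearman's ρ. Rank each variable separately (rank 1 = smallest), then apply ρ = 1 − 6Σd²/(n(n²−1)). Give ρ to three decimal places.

-0.100

Ranks of variable 1: 4, 3, 1, 5, 2
Ranks of variable 2: 1, 5, 2, 3, 4
d = r₁ − r₂: 3, -2, -1, 2, -2
d²: 9, 4, 1, 4, 4; Σd² = 22
ρ = 1 − 6·22/(5·24) = 1 − 132/120 = -0.100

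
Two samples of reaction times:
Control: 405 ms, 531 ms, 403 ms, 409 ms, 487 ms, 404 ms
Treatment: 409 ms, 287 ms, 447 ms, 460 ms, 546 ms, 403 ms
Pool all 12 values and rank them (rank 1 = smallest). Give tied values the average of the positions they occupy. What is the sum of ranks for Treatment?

39

Sorted (ascending): 287, 403, 403, 404, 405, 409, 409, 447, 460, 487, 531, 546
The 2 values of 403 occupy positions 2–3 → average rank (2+3)/2 = 2.5.
The 2 values of 409 occupy positions 6–7 → average rank (6+7)/2 = 6.5.
Treatment values → pooled ranks: 409→6.5, 287→1, 447→8, 460→9, 546→12, 403→2.5
Rank sum = 6.5 + 1 + 8 + 9 + 12 + 2.5 = 39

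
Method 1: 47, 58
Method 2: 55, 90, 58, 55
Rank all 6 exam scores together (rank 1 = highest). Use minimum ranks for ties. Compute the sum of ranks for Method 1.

8

Sorted (descending): 90, 58, 58, 55, 55, 47
The 2 values of 58 occupy positions 2–3 → each gets rank 2.
The 2 values of 55 occupy positions 4–5 → each gets rank 4.
Method 1 values → pooled ranks: 47→6, 58→2
Rank sum = 6 + 2 = 8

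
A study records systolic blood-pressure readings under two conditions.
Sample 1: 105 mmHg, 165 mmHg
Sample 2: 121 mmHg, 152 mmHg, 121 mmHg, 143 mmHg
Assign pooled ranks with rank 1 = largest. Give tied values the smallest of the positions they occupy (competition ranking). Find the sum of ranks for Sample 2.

Sorted (descending): 165, 152, 143, 121, 121, 105
The 2 values of 121 occupy positions 4–5 → each gets rank 4.
Sample 2 values → pooled ranks: 121→4, 152→2, 121→4, 143→3
Rank sum = 4 + 2 + 4 + 3 = 13

13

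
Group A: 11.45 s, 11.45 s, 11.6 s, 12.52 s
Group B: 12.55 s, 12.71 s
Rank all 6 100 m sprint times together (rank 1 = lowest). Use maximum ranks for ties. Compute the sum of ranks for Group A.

11

Sorted (ascending): 11.45, 11.45, 11.6, 12.52, 12.55, 12.71
The 2 values of 11.45 occupy positions 1–2 → each gets rank 2.
Group A values → pooled ranks: 11.45→2, 11.45→2, 11.6→3, 12.52→4
Rank sum = 2 + 2 + 3 + 4 = 11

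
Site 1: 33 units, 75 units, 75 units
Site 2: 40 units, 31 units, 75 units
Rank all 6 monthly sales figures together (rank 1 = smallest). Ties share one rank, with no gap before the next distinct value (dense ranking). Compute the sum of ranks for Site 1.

Sorted (ascending): 31, 33, 40, 75, 75, 75
The 3 values of 75 share dense rank 4.
Remaining distinct values take the next consecutive integers.
Site 1 values → pooled ranks: 33→2, 75→4, 75→4
Rank sum = 2 + 4 + 4 = 10

10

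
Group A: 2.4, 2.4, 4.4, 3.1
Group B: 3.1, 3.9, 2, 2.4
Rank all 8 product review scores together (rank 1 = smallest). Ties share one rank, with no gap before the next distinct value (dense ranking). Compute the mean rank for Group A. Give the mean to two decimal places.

3.00

Sorted (ascending): 2, 2.4, 2.4, 2.4, 3.1, 3.1, 3.9, 4.4
The 3 values of 2.4 share dense rank 2.
The 2 values of 3.1 share dense rank 3.
Remaining distinct values take the next consecutive integers.
Group A values → pooled ranks: 2.4→2, 2.4→2, 4.4→5, 3.1→3
Mean rank = (2 + 2 + 5 + 3) / 4 = 3.00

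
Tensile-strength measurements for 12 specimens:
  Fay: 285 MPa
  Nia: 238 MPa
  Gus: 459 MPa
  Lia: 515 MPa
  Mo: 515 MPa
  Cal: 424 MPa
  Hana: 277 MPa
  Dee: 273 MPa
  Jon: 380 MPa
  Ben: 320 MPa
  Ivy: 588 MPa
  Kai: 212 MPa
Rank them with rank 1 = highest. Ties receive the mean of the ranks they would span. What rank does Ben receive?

7

Sorted (descending): 588, 515, 515, 459, 424, 380, 320, 285, 277, 273, 238, 212
The 2 values of 515 occupy positions 2–3 → average rank (2+3)/2 = 2.5.
Ben has value 320 MPa → rank 7.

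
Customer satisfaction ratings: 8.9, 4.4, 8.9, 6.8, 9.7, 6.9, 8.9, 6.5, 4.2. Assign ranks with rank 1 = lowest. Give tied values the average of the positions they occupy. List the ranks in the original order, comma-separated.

7, 2, 7, 4, 9, 5, 7, 3, 1

Sorted (ascending): 4.2, 4.4, 6.5, 6.8, 6.9, 8.9, 8.9, 8.9, 9.7
The 3 values of 8.9 occupy positions 6–8 → average rank 7.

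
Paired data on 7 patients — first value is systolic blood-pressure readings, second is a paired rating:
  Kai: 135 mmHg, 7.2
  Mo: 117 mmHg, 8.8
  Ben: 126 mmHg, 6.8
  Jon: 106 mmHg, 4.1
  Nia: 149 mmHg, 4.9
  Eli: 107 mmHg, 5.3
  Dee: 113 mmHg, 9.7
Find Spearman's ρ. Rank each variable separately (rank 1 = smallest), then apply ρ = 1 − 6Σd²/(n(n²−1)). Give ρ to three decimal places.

Ranks of variable 1: 6, 4, 5, 1, 7, 2, 3
Ranks of variable 2: 5, 6, 4, 1, 2, 3, 7
d = r₁ − r₂: 1, -2, 1, 0, 5, -1, -4
d²: 1, 4, 1, 0, 25, 1, 16; Σd² = 48
ρ = 1 − 6·48/(7·48) = 1 − 288/336 = 0.143

0.143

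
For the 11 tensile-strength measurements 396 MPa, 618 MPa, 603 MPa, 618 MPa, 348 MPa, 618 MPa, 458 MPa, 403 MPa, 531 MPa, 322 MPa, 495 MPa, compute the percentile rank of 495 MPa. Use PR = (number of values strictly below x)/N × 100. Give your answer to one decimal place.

45.5

N = 11.
Strictly below 495: 5. Equal to 495: 1.
PR = 5/11 × 100 = 45.5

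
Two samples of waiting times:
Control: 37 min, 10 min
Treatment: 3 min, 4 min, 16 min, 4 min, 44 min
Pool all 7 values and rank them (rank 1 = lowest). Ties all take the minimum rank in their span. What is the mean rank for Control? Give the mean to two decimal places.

Sorted (ascending): 3, 4, 4, 10, 16, 37, 44
The 2 values of 4 occupy positions 2–3 → each gets rank 2.
Control values → pooled ranks: 37→6, 10→4
Mean rank = (6 + 4) / 2 = 5.00

5.00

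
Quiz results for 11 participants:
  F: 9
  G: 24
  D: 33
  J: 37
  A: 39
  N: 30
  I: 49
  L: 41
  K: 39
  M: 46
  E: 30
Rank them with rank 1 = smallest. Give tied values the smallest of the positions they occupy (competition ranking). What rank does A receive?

7

Sorted (ascending): 9, 24, 30, 30, 33, 37, 39, 39, 41, 46, 49
The 2 values of 30 occupy positions 3–4 → each gets rank 3.
The 2 values of 39 occupy positions 7–8 → each gets rank 7.
A has value 39 → rank 7.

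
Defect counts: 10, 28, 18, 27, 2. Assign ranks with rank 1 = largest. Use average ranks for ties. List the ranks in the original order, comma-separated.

4, 1, 3, 2, 5

Sorted (descending): 28, 27, 18, 10, 2
No ties — each value takes its position as its rank.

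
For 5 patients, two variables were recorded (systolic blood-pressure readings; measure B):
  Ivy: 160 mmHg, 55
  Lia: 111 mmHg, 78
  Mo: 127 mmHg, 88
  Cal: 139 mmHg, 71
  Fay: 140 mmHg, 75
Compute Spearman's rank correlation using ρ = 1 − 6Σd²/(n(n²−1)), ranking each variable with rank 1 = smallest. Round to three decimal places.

Ranks of variable 1: 5, 1, 2, 3, 4
Ranks of variable 2: 1, 4, 5, 2, 3
d = r₁ − r₂: 4, -3, -3, 1, 1
d²: 16, 9, 9, 1, 1; Σd² = 36
ρ = 1 − 6·36/(5·24) = 1 − 216/120 = -0.800

-0.800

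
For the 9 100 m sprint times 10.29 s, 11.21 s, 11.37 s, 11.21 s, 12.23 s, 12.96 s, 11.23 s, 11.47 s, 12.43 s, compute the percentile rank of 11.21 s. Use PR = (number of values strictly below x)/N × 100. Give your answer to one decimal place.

11.1

N = 9.
Strictly below 11.21: 1. Equal to 11.21: 2.
PR = 1/9 × 100 = 11.1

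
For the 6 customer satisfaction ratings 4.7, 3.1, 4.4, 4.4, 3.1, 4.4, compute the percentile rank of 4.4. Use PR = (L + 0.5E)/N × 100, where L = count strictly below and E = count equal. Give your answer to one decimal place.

58.3

N = 6.
Strictly below 4.4: 2. Equal to 4.4: 3.
PR = (2 + 0.5·3)/6 × 100 = 58.3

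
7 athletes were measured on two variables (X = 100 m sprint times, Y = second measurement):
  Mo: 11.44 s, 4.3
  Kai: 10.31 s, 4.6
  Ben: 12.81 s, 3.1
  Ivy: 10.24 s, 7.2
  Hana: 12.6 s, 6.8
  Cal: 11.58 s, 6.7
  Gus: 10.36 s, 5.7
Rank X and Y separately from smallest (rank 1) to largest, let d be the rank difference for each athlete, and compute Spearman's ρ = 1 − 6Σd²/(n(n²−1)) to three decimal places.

Ranks of variable 1: 4, 2, 7, 1, 6, 5, 3
Ranks of variable 2: 2, 3, 1, 7, 6, 5, 4
d = r₁ − r₂: 2, -1, 6, -6, 0, 0, -1
d²: 4, 1, 36, 36, 0, 0, 1; Σd² = 78
ρ = 1 − 6·78/(7·48) = 1 − 468/336 = -0.393

-0.393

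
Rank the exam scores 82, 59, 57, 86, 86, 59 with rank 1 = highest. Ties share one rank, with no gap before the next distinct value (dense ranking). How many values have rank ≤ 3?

5

Sorted (descending): 86, 86, 82, 59, 59, 57
The 2 values of 86 share dense rank 1.
The 2 values of 59 share dense rank 3.
Remaining distinct values take the next consecutive integers.
Ranks ≤ 3: {1, 1, 2, 3, 3} → 5 values.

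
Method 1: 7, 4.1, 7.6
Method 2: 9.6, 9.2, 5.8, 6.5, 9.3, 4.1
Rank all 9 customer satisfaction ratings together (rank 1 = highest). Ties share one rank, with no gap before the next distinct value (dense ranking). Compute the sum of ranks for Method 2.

Sorted (descending): 9.6, 9.3, 9.2, 7.6, 7, 6.5, 5.8, 4.1, 4.1
The 2 values of 4.1 share dense rank 8.
Remaining distinct values take the next consecutive integers.
Method 2 values → pooled ranks: 9.6→1, 9.2→3, 5.8→7, 6.5→6, 9.3→2, 4.1→8
Rank sum = 1 + 3 + 7 + 6 + 2 + 8 = 27

27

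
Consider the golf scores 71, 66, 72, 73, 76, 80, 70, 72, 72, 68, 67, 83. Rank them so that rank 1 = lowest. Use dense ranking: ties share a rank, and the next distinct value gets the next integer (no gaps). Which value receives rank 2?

Sorted (ascending): 66, 67, 68, 70, 71, 72, 72, 72, 73, 76, 80, 83
The 3 values of 72 share dense rank 6.
Remaining distinct values take the next consecutive integers.
Rank 2 → value 67.

67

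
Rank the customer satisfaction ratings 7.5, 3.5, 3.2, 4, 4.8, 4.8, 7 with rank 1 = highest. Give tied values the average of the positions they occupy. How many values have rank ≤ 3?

Sorted (descending): 7.5, 7, 4.8, 4.8, 4, 3.5, 3.2
The 2 values of 4.8 occupy positions 3–4 → average rank (3+4)/2 = 3.5.
Ranks ≤ 3: {1, 2} → 2 values.

2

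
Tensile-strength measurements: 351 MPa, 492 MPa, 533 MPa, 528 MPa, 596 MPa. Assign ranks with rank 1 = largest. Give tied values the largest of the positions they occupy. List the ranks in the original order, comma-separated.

Sorted (descending): 596, 533, 528, 492, 351
No ties — each value takes its position as its rank.

5, 4, 2, 3, 1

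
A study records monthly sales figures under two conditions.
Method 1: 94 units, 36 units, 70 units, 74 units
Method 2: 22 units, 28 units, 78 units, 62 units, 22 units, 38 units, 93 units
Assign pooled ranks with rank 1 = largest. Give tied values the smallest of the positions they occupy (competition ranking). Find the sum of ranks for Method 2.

47

Sorted (descending): 94, 93, 78, 74, 70, 62, 38, 36, 28, 22, 22
The 2 values of 22 occupy positions 10–11 → each gets rank 10.
Method 2 values → pooled ranks: 22→10, 28→9, 78→3, 62→6, 22→10, 38→7, 93→2
Rank sum = 10 + 9 + 3 + 6 + 10 + 7 + 2 = 47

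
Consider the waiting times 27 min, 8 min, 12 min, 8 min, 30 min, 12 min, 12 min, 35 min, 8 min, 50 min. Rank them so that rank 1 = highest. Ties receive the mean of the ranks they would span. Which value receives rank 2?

Sorted (descending): 50, 35, 30, 27, 12, 12, 12, 8, 8, 8
The 3 values of 12 occupy positions 5–7 → average rank 6.
The 3 values of 8 occupy positions 8–10 → average rank 9.
Rank 2 → value 35.

35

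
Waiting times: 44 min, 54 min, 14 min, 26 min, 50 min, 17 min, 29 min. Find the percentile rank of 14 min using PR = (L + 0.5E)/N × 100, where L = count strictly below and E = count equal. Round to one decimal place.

N = 7.
Strictly below 14: 0. Equal to 14: 1.
PR = (0 + 0.5·1)/7 × 100 = 7.1

7.1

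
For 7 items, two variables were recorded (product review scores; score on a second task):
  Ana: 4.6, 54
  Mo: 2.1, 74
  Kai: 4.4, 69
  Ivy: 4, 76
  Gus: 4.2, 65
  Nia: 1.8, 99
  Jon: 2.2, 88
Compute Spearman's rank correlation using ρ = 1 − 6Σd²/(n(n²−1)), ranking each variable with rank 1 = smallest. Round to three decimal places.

-0.857

Ranks of variable 1: 7, 2, 6, 4, 5, 1, 3
Ranks of variable 2: 1, 4, 3, 5, 2, 7, 6
d = r₁ − r₂: 6, -2, 3, -1, 3, -6, -3
d²: 36, 4, 9, 1, 9, 36, 9; Σd² = 104
ρ = 1 − 6·104/(7·48) = 1 − 624/336 = -0.857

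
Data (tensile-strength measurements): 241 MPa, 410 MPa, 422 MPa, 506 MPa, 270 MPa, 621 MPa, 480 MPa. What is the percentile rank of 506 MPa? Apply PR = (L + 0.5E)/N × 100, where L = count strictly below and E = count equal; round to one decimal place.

N = 7.
Strictly below 506: 5. Equal to 506: 1.
PR = (5 + 0.5·1)/7 × 100 = 78.6

78.6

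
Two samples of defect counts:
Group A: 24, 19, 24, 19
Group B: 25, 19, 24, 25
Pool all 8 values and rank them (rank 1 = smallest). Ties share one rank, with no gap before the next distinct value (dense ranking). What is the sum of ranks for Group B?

Sorted (ascending): 19, 19, 19, 24, 24, 24, 25, 25
The 3 values of 19 share dense rank 1.
The 3 values of 24 share dense rank 2.
The 2 values of 25 share dense rank 3.
Group B values → pooled ranks: 25→3, 19→1, 24→2, 25→3
Rank sum = 3 + 1 + 2 + 3 = 9

9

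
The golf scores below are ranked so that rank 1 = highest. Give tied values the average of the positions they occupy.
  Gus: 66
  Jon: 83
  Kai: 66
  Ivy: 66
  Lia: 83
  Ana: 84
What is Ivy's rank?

Sorted (descending): 84, 83, 83, 66, 66, 66
The 2 values of 83 occupy positions 2–3 → average rank (2+3)/2 = 2.5.
The 3 values of 66 occupy positions 4–6 → average rank 5.
Ivy has value 66 → rank 5.

5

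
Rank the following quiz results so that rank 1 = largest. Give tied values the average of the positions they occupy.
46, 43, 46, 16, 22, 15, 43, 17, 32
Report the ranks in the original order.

1.5, 3.5, 1.5, 8, 6, 9, 3.5, 7, 5

Sorted (descending): 46, 46, 43, 43, 32, 22, 17, 16, 15
The 2 values of 46 occupy positions 1–2 → average rank (1+2)/2 = 1.5.
The 2 values of 43 occupy positions 3–4 → average rank (3+4)/2 = 3.5.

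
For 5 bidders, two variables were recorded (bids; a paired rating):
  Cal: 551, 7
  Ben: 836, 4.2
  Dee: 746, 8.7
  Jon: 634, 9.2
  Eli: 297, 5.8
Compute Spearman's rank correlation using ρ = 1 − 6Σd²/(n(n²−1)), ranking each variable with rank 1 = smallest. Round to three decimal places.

-0.100

Ranks of variable 1: 2, 5, 4, 3, 1
Ranks of variable 2: 3, 1, 4, 5, 2
d = r₁ − r₂: -1, 4, 0, -2, -1
d²: 1, 16, 0, 4, 1; Σd² = 22
ρ = 1 − 6·22/(5·24) = 1 − 132/120 = -0.100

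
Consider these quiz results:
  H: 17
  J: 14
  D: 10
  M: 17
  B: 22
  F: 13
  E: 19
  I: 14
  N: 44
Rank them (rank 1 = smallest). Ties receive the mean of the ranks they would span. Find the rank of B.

8

Sorted (ascending): 10, 13, 14, 14, 17, 17, 19, 22, 44
The 2 values of 14 occupy positions 3–4 → average rank (3+4)/2 = 3.5.
The 2 values of 17 occupy positions 5–6 → average rank (5+6)/2 = 5.5.
B has value 22 → rank 8.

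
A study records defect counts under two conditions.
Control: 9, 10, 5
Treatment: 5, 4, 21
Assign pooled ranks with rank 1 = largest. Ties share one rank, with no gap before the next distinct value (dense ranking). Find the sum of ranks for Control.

Sorted (descending): 21, 10, 9, 5, 5, 4
The 2 values of 5 share dense rank 4.
Remaining distinct values take the next consecutive integers.
Control values → pooled ranks: 9→3, 10→2, 5→4
Rank sum = 3 + 2 + 4 = 9

9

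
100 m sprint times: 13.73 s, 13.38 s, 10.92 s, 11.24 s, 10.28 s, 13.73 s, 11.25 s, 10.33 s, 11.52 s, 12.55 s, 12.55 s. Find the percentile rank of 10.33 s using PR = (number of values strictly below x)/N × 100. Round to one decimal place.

N = 11.
Strictly below 10.33: 1. Equal to 10.33: 1.
PR = 1/11 × 100 = 9.1

9.1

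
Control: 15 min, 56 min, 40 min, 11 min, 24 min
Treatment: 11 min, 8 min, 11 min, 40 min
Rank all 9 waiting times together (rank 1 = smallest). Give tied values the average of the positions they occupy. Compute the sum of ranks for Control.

30.5

Sorted (ascending): 8, 11, 11, 11, 15, 24, 40, 40, 56
The 3 values of 11 occupy positions 2–4 → average rank 3.
The 2 values of 40 occupy positions 7–8 → average rank (7+8)/2 = 7.5.
Control values → pooled ranks: 15→5, 56→9, 40→7.5, 11→3, 24→6
Rank sum = 5 + 9 + 7.5 + 3 + 6 = 30.5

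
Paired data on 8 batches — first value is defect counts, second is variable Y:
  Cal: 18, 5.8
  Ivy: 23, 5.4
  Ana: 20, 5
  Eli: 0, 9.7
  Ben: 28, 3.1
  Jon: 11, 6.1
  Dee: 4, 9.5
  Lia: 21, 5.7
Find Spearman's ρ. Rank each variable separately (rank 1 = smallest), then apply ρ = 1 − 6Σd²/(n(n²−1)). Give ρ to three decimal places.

Ranks of variable 1: 4, 7, 5, 1, 8, 3, 2, 6
Ranks of variable 2: 5, 3, 2, 8, 1, 6, 7, 4
d = r₁ − r₂: -1, 4, 3, -7, 7, -3, -5, 2
d²: 1, 16, 9, 49, 49, 9, 25, 4; Σd² = 162
ρ = 1 − 6·162/(8·63) = 1 − 972/504 = -0.929

-0.929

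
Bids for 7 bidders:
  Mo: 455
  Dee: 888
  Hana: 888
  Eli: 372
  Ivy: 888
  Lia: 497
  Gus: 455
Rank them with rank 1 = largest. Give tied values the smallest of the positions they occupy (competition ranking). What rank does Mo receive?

5

Sorted (descending): 888, 888, 888, 497, 455, 455, 372
The 3 values of 888 occupy positions 1–3 → each gets rank 1.
The 2 values of 455 occupy positions 5–6 → each gets rank 5.
Mo has value 455 → rank 5.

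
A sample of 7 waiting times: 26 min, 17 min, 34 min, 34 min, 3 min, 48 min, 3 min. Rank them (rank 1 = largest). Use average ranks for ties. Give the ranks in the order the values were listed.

Sorted (descending): 48, 34, 34, 26, 17, 3, 3
The 2 values of 34 occupy positions 2–3 → average rank (2+3)/2 = 2.5.
The 2 values of 3 occupy positions 6–7 → average rank (6+7)/2 = 6.5.

4, 5, 2.5, 2.5, 6.5, 1, 6.5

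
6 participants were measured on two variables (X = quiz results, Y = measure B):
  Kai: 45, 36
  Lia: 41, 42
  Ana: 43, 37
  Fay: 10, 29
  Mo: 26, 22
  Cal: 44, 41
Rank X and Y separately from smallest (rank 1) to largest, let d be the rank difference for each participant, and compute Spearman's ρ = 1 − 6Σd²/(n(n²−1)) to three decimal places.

0.429

Ranks of variable 1: 6, 3, 4, 1, 2, 5
Ranks of variable 2: 3, 6, 4, 2, 1, 5
d = r₁ − r₂: 3, -3, 0, -1, 1, 0
d²: 9, 9, 0, 1, 1, 0; Σd² = 20
ρ = 1 − 6·20/(6·35) = 1 − 120/210 = 0.429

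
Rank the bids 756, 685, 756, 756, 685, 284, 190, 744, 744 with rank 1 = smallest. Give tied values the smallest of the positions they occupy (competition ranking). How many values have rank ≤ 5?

6

Sorted (ascending): 190, 284, 685, 685, 744, 744, 756, 756, 756
The 2 values of 685 occupy positions 3–4 → each gets rank 3.
The 2 values of 744 occupy positions 5–6 → each gets rank 5.
The 3 values of 756 occupy positions 7–9 → each gets rank 7.
Ranks ≤ 5: {1, 2, 3, 3, 5, 5} → 6 values.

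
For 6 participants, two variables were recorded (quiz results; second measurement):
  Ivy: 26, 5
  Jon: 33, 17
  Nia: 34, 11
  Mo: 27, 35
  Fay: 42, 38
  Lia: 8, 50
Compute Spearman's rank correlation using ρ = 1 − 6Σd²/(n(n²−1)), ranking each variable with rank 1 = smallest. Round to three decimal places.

Ranks of variable 1: 2, 4, 5, 3, 6, 1
Ranks of variable 2: 1, 3, 2, 4, 5, 6
d = r₁ − r₂: 1, 1, 3, -1, 1, -5
d²: 1, 1, 9, 1, 1, 25; Σd² = 38
ρ = 1 − 6·38/(6·35) = 1 − 228/210 = -0.086

-0.086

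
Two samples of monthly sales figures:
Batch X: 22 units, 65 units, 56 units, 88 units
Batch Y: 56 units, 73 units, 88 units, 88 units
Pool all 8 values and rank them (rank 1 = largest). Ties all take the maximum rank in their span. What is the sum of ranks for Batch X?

23

Sorted (descending): 88, 88, 88, 73, 65, 56, 56, 22
The 3 values of 88 occupy positions 1–3 → each gets rank 3.
The 2 values of 56 occupy positions 6–7 → each gets rank 7.
Batch X values → pooled ranks: 22→8, 65→5, 56→7, 88→3
Rank sum = 8 + 5 + 7 + 3 = 23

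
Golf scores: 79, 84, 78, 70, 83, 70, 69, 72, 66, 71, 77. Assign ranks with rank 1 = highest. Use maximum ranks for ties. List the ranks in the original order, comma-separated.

3, 1, 4, 9, 2, 9, 10, 6, 11, 7, 5

Sorted (descending): 84, 83, 79, 78, 77, 72, 71, 70, 70, 69, 66
The 2 values of 70 occupy positions 8–9 → each gets rank 9.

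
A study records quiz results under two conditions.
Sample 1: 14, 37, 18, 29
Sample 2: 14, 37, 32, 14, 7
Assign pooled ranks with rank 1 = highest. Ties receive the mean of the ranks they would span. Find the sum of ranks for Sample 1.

Sorted (descending): 37, 37, 32, 29, 18, 14, 14, 14, 7
The 2 values of 37 occupy positions 1–2 → average rank (1+2)/2 = 1.5.
The 3 values of 14 occupy positions 6–8 → average rank 7.
Sample 1 values → pooled ranks: 14→7, 37→1.5, 18→5, 29→4
Rank sum = 7 + 1.5 + 5 + 4 = 17.5

17.5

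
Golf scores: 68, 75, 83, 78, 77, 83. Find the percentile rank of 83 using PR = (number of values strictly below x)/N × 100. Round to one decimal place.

N = 6.
Strictly below 83: 4. Equal to 83: 2.
PR = 4/6 × 100 = 66.7

66.7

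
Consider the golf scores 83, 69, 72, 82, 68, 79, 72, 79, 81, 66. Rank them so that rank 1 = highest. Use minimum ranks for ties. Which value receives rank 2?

82

Sorted (descending): 83, 82, 81, 79, 79, 72, 72, 69, 68, 66
The 2 values of 79 occupy positions 4–5 → each gets rank 4.
The 2 values of 72 occupy positions 6–7 → each gets rank 6.
Rank 2 → value 82.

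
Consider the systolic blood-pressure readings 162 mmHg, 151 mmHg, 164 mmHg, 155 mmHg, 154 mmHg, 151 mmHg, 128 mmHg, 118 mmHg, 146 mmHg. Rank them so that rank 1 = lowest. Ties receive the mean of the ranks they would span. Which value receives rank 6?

Sorted (ascending): 118, 128, 146, 151, 151, 154, 155, 162, 164
The 2 values of 151 occupy positions 4–5 → average rank (4+5)/2 = 4.5.
Rank 6 → value 154.

154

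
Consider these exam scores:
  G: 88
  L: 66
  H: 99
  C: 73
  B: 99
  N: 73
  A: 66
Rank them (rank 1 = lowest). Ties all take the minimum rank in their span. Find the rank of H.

6

Sorted (ascending): 66, 66, 73, 73, 88, 99, 99
The 2 values of 66 occupy positions 1–2 → each gets rank 1.
The 2 values of 73 occupy positions 3–4 → each gets rank 3.
The 2 values of 99 occupy positions 6–7 → each gets rank 6.
H has value 99 → rank 6.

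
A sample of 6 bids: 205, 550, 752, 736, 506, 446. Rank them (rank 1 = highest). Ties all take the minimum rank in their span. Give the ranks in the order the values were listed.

6, 3, 1, 2, 4, 5

Sorted (descending): 752, 736, 550, 506, 446, 205
No ties — each value takes its position as its rank.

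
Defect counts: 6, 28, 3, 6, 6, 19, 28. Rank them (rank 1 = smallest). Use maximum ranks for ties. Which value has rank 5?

19

Sorted (ascending): 3, 6, 6, 6, 19, 28, 28
The 3 values of 6 occupy positions 2–4 → each gets rank 4.
The 2 values of 28 occupy positions 6–7 → each gets rank 7.
Rank 5 → value 19.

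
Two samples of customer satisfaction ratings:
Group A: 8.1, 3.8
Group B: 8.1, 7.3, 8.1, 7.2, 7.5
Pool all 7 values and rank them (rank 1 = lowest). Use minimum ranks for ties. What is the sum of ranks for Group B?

Sorted (ascending): 3.8, 7.2, 7.3, 7.5, 8.1, 8.1, 8.1
The 3 values of 8.1 occupy positions 5–7 → each gets rank 5.
Group B values → pooled ranks: 8.1→5, 7.3→3, 8.1→5, 7.2→2, 7.5→4
Rank sum = 5 + 3 + 5 + 2 + 4 = 19

19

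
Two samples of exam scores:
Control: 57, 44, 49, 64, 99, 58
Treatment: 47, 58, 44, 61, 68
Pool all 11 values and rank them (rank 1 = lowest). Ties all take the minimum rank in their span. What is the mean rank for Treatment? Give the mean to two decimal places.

5.60

Sorted (ascending): 44, 44, 47, 49, 57, 58, 58, 61, 64, 68, 99
The 2 values of 44 occupy positions 1–2 → each gets rank 1.
The 2 values of 58 occupy positions 6–7 → each gets rank 6.
Treatment values → pooled ranks: 47→3, 58→6, 44→1, 61→8, 68→10
Mean rank = (3 + 6 + 1 + 8 + 10) / 5 = 5.60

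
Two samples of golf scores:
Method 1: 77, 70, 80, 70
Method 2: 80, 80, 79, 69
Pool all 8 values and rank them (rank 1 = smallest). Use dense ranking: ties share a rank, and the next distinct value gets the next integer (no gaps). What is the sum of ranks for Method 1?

12

Sorted (ascending): 69, 70, 70, 77, 79, 80, 80, 80
The 2 values of 70 share dense rank 2.
The 3 values of 80 share dense rank 5.
Remaining distinct values take the next consecutive integers.
Method 1 values → pooled ranks: 77→3, 70→2, 80→5, 70→2
Rank sum = 3 + 2 + 5 + 2 = 12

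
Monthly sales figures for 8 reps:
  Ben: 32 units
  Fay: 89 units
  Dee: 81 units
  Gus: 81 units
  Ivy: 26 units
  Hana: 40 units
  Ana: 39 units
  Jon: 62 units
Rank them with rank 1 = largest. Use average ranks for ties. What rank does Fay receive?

1

Sorted (descending): 89, 81, 81, 62, 40, 39, 32, 26
The 2 values of 81 occupy positions 2–3 → average rank (2+3)/2 = 2.5.
Fay has value 89 units → rank 1.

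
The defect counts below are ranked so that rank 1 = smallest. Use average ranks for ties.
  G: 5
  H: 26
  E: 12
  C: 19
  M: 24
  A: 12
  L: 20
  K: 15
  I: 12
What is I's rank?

Sorted (ascending): 5, 12, 12, 12, 15, 19, 20, 24, 26
The 3 values of 12 occupy positions 2–4 → average rank 3.
I has value 12 → rank 3.

3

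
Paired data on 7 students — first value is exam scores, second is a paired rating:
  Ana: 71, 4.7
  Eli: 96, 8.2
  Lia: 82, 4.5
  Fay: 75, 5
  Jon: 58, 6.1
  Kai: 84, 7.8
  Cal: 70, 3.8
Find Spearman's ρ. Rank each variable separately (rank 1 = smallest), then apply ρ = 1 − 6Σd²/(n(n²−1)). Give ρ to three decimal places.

Ranks of variable 1: 3, 7, 5, 4, 1, 6, 2
Ranks of variable 2: 3, 7, 2, 4, 5, 6, 1
d = r₁ − r₂: 0, 0, 3, 0, -4, 0, 1
d²: 0, 0, 9, 0, 16, 0, 1; Σd² = 26
ρ = 1 − 6·26/(7·48) = 1 − 156/336 = 0.536

0.536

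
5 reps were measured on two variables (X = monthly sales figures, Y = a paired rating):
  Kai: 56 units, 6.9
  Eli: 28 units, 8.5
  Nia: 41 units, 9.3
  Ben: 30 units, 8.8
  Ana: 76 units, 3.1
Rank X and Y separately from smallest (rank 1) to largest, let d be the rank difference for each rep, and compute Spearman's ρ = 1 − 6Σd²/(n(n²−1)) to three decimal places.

Ranks of variable 1: 4, 1, 3, 2, 5
Ranks of variable 2: 2, 3, 5, 4, 1
d = r₁ − r₂: 2, -2, -2, -2, 4
d²: 4, 4, 4, 4, 16; Σd² = 32
ρ = 1 − 6·32/(5·24) = 1 − 192/120 = -0.600

-0.600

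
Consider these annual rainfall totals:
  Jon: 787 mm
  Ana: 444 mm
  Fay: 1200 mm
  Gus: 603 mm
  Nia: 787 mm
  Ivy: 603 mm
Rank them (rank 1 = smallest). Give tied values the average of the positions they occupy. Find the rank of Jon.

4.5

Sorted (ascending): 444, 603, 603, 787, 787, 1200
The 2 values of 603 occupy positions 2–3 → average rank (2+3)/2 = 2.5.
The 2 values of 787 occupy positions 4–5 → average rank (4+5)/2 = 4.5.
Jon has value 787 mm → rank 4.5.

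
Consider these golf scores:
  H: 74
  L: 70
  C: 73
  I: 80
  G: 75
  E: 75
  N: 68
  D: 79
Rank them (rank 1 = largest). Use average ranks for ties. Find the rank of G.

3.5

Sorted (descending): 80, 79, 75, 75, 74, 73, 70, 68
The 2 values of 75 occupy positions 3–4 → average rank (3+4)/2 = 3.5.
G has value 75 → rank 3.5.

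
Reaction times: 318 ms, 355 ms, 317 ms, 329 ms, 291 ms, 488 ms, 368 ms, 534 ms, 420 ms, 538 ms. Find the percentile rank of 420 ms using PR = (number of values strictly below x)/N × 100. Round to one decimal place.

60.0

N = 10.
Strictly below 420: 6. Equal to 420: 1.
PR = 6/10 × 100 = 60.0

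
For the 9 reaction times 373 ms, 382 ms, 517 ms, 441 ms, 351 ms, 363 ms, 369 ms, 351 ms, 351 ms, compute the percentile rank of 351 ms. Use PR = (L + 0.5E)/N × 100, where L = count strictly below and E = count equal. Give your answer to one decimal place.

N = 9.
Strictly below 351: 0. Equal to 351: 3.
PR = (0 + 0.5·3)/9 × 100 = 16.7

16.7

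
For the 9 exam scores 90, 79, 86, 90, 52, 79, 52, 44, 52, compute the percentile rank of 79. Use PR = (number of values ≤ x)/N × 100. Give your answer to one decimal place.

66.7

N = 9.
Strictly below 79: 4. Equal to 79: 2.
PR = 6/9 × 100 = 66.7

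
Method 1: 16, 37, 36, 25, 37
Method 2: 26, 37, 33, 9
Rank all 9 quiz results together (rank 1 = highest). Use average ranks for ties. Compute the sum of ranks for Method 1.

23

Sorted (descending): 37, 37, 37, 36, 33, 26, 25, 16, 9
The 3 values of 37 occupy positions 1–3 → average rank 2.
Method 1 values → pooled ranks: 16→8, 37→2, 36→4, 25→7, 37→2
Rank sum = 8 + 2 + 4 + 7 + 2 = 23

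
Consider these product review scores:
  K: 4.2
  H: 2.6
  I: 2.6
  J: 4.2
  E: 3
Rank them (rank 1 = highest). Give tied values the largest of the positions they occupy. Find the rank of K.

2

Sorted (descending): 4.2, 4.2, 3, 2.6, 2.6
The 2 values of 4.2 occupy positions 1–2 → each gets rank 2.
The 2 values of 2.6 occupy positions 4–5 → each gets rank 5.
K has value 4.2 → rank 2.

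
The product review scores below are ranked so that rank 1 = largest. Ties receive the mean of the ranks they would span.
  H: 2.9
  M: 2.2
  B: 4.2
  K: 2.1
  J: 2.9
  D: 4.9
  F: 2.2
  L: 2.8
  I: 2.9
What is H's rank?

Sorted (descending): 4.9, 4.2, 2.9, 2.9, 2.9, 2.8, 2.2, 2.2, 2.1
The 3 values of 2.9 occupy positions 3–5 → average rank 4.
The 2 values of 2.2 occupy positions 7–8 → average rank (7+8)/2 = 7.5.
H has value 2.9 → rank 4.

4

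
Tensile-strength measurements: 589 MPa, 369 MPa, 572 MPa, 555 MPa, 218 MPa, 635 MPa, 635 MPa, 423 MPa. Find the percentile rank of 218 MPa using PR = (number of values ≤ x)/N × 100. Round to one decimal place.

12.5

N = 8.
Strictly below 218: 0. Equal to 218: 1.
PR = 1/8 × 100 = 12.5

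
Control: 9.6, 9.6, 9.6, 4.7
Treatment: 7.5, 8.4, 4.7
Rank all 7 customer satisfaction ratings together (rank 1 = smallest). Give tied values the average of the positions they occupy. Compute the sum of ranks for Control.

Sorted (ascending): 4.7, 4.7, 7.5, 8.4, 9.6, 9.6, 9.6
The 2 values of 4.7 occupy positions 1–2 → average rank (1+2)/2 = 1.5.
The 3 values of 9.6 occupy positions 5–7 → average rank 6.
Control values → pooled ranks: 9.6→6, 9.6→6, 9.6→6, 4.7→1.5
Rank sum = 6 + 6 + 6 + 1.5 = 19.5

19.5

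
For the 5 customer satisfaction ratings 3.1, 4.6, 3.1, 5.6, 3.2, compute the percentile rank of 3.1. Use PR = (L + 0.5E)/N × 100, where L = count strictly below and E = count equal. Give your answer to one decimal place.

N = 5.
Strictly below 3.1: 0. Equal to 3.1: 2.
PR = (0 + 0.5·2)/5 × 100 = 20.0

20.0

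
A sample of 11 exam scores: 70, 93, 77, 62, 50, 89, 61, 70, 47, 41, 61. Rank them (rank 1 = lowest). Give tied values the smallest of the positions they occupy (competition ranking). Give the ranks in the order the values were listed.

Sorted (ascending): 41, 47, 50, 61, 61, 62, 70, 70, 77, 89, 93
The 2 values of 61 occupy positions 4–5 → each gets rank 4.
The 2 values of 70 occupy positions 7–8 → each gets rank 7.

7, 11, 9, 6, 3, 10, 4, 7, 2, 1, 4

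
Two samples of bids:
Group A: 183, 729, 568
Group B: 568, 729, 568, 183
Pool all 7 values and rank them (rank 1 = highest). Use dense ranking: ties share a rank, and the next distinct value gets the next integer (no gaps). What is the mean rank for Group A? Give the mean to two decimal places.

2.00

Sorted (descending): 729, 729, 568, 568, 568, 183, 183
The 2 values of 729 share dense rank 1.
The 3 values of 568 share dense rank 2.
The 2 values of 183 share dense rank 3.
Group A values → pooled ranks: 183→3, 729→1, 568→2
Mean rank = (3 + 1 + 2) / 3 = 2.00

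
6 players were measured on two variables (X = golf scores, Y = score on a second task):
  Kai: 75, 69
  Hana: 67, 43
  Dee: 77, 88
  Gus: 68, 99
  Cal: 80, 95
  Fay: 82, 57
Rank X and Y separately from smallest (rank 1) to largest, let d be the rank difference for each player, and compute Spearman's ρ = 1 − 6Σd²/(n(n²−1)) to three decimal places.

Ranks of variable 1: 3, 1, 4, 2, 5, 6
Ranks of variable 2: 3, 1, 4, 6, 5, 2
d = r₁ − r₂: 0, 0, 0, -4, 0, 4
d²: 0, 0, 0, 16, 0, 16; Σd² = 32
ρ = 1 − 6·32/(6·35) = 1 − 192/210 = 0.086

0.086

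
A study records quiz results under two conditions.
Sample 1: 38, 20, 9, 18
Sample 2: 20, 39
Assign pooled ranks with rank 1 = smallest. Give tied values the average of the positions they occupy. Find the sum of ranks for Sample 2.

Sorted (ascending): 9, 18, 20, 20, 38, 39
The 2 values of 20 occupy positions 3–4 → average rank (3+4)/2 = 3.5.
Sample 2 values → pooled ranks: 20→3.5, 39→6
Rank sum = 3.5 + 6 = 9.5

9.5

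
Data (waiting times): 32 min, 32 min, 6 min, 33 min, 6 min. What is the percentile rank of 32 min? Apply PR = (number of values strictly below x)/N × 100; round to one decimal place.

40.0

N = 5.
Strictly below 32: 2. Equal to 32: 2.
PR = 2/5 × 100 = 40.0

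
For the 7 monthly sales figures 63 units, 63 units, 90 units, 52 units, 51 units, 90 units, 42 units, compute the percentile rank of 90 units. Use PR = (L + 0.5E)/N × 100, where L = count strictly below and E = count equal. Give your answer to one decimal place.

85.7

N = 7.
Strictly below 90: 5. Equal to 90: 2.
PR = (5 + 0.5·2)/7 × 100 = 85.7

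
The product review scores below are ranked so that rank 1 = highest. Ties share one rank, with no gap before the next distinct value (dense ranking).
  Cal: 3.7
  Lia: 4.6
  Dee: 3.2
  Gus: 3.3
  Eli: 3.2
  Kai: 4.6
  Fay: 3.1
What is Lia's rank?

Sorted (descending): 4.6, 4.6, 3.7, 3.3, 3.2, 3.2, 3.1
The 2 values of 4.6 share dense rank 1.
The 2 values of 3.2 share dense rank 4.
Remaining distinct values take the next consecutive integers.
Lia has value 4.6 → rank 1.

1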